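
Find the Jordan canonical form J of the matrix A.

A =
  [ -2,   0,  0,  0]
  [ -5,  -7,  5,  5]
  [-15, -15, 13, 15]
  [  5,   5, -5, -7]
J_1(-2) ⊕ J_1(-2) ⊕ J_1(-2) ⊕ J_1(3)

The characteristic polynomial is
  det(x·I − A) = x^4 + 3*x^3 - 6*x^2 - 28*x - 24 = (x - 3)*(x + 2)^3

Eigenvalues and multiplicities (the geometric multiplicity of λ is n − rank(A − λI), which equals the number of Jordan blocks for λ):
  λ = -2: algebraic multiplicity = 3, geometric multiplicity = 3
  λ = 3: algebraic multiplicity = 1, geometric multiplicity = 1

Determining the block sizes for each eigenvalue:
  λ = -2: gm = am = 3, so every block has size 1 → block sizes [1, 1, 1]
  λ = 3: one block (gm = 1), so the single block has size am = 1 → block sizes [1]

Assembling the blocks gives a Jordan form
J =
  [-2,  0,  0, 0]
  [ 0, -2,  0, 0]
  [ 0,  0, -2, 0]
  [ 0,  0,  0, 3]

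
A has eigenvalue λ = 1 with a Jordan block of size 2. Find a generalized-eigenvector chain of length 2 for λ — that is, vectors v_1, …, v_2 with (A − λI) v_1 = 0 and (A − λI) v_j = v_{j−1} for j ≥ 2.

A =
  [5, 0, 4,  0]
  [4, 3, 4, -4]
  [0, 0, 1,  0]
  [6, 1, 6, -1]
A Jordan chain for λ = 1 of length 2:
v_1 = (0, 2, 0, 1)ᵀ
v_2 = (0, 1, 0, 0)ᵀ

Let N = A − (1)·I. We want v_2 with N^2 v_2 = 0 but N^1 v_2 ≠ 0; then v_{j-1} := N · v_j for j = 2, …, 2.

Pick v_2 = (0, 1, 0, 0)ᵀ.
Then v_1 = N · v_2 = (0, 2, 0, 1)ᵀ.

Sanity check: (A − (1)·I) v_1 = (0, 0, 0, 0)ᵀ = 0. ✓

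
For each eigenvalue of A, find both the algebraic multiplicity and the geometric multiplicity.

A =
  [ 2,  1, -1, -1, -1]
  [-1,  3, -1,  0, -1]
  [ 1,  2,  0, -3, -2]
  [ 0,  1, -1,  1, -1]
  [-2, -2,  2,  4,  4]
λ = 2: alg = 5, geom = 3

Step 1 — factor the characteristic polynomial to read off the algebraic multiplicities:
  χ_A(x) = (x - 2)^5

Step 2 — compute geometric multiplicities via the rank-nullity identity g(λ) = n − rank(A − λI):
  rank(A − (2)·I) = 2, so dim ker(A − (2)·I) = n − 2 = 3

Summary:
  λ = 2: algebraic multiplicity = 5, geometric multiplicity = 3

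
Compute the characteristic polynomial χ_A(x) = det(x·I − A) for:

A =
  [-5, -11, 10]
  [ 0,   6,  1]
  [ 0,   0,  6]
x^3 - 7*x^2 - 24*x + 180

Expanding det(x·I − A) (e.g. by cofactor expansion or by noting that A is similar to its Jordan form J, which has the same characteristic polynomial as A) gives
  χ_A(x) = x^3 - 7*x^2 - 24*x + 180
which factors as (x - 6)^2*(x + 5). The eigenvalues (with algebraic multiplicities) are λ = -5 with multiplicity 1, λ = 6 with multiplicity 2.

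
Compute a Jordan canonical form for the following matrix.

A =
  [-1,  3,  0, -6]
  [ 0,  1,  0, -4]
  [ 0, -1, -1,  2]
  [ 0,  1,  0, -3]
J_2(-1) ⊕ J_1(-1) ⊕ J_1(-1)

The characteristic polynomial is
  det(x·I − A) = x^4 + 4*x^3 + 6*x^2 + 4*x + 1 = (x + 1)^4

Eigenvalues and multiplicities (the geometric multiplicity of λ is n − rank(A − λI), which equals the number of Jordan blocks for λ):
  λ = -1: algebraic multiplicity = 4, geometric multiplicity = 3

Determining the block sizes for each eigenvalue:
  λ = -1: 3 blocks summing to 4 forces exactly one block of size 2 and the rest size 1 → block sizes [2, 1, 1]

Assembling the blocks gives a Jordan form
J =
  [-1,  1,  0,  0]
  [ 0, -1,  0,  0]
  [ 0,  0, -1,  0]
  [ 0,  0,  0, -1]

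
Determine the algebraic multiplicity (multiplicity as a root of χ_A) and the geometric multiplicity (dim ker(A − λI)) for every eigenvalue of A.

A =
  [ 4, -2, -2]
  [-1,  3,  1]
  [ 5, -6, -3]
λ = 1: alg = 2, geom = 1; λ = 2: alg = 1, geom = 1

Step 1 — factor the characteristic polynomial to read off the algebraic multiplicities:
  χ_A(x) = (x - 2)*(x - 1)^2

Step 2 — compute geometric multiplicities via the rank-nullity identity g(λ) = n − rank(A − λI):
  rank(A − (1)·I) = 2, so dim ker(A − (1)·I) = n − 2 = 1
  rank(A − (2)·I) = 2, so dim ker(A − (2)·I) = n − 2 = 1

Summary:
  λ = 1: algebraic multiplicity = 2, geometric multiplicity = 1
  λ = 2: algebraic multiplicity = 1, geometric multiplicity = 1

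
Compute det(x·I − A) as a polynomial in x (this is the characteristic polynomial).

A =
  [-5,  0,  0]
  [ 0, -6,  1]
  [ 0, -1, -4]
x^3 + 15*x^2 + 75*x + 125

Expanding det(x·I − A) (e.g. by cofactor expansion or by noting that A is similar to its Jordan form J, which has the same characteristic polynomial as A) gives
  χ_A(x) = x^3 + 15*x^2 + 75*x + 125
which factors as (x + 5)^3. The eigenvalues (with algebraic multiplicities) are λ = -5 with multiplicity 3.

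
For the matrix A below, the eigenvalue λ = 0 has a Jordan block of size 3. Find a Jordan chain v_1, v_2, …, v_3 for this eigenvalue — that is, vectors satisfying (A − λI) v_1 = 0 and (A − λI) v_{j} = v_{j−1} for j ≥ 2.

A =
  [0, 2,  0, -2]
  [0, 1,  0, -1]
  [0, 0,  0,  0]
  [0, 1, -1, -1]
A Jordan chain for λ = 0 of length 3:
v_1 = (2, 1, 0, 1)ᵀ
v_2 = (0, 0, 0, -1)ᵀ
v_3 = (0, 0, 1, 0)ᵀ

Let N = A − (0)·I. We want v_3 with N^3 v_3 = 0 but N^2 v_3 ≠ 0; then v_{j-1} := N · v_j for j = 3, …, 2.

Pick v_3 = (0, 0, 1, 0)ᵀ.
Then v_2 = N · v_3 = (0, 0, 0, -1)ᵀ.
Then v_1 = N · v_2 = (2, 1, 0, 1)ᵀ.

Sanity check: (A − (0)·I) v_1 = (0, 0, 0, 0)ᵀ = 0. ✓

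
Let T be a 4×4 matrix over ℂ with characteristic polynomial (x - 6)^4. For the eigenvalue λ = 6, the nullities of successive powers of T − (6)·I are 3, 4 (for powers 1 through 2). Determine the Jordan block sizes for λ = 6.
Block sizes for λ = 6: [2, 1, 1]

From the dimensions of kernels of powers, the number of Jordan blocks of size at least j is d_j − d_{j−1} where d_j = dim ker(N^j) (with d_0 = 0). Computing the differences gives [3, 1].
The number of blocks of size exactly k is (#blocks of size ≥ k) − (#blocks of size ≥ k + 1), so the partition is: 2 block(s) of size 1, 1 block(s) of size 2.
In nonincreasing order the block sizes are [2, 1, 1].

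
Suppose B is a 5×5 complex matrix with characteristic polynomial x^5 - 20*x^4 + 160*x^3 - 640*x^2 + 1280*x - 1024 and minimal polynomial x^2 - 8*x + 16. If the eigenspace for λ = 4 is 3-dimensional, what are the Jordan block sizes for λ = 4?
Block sizes for λ = 4: [2, 2, 1]

Step 1 — from the characteristic polynomial, algebraic multiplicity of λ = 4 is 5. From dim ker(B − (4)·I) = 3, there are exactly 3 Jordan blocks for λ = 4.
Step 2 — from the minimal polynomial, the factor (x − 4)^2 tells us the largest block for λ = 4 has size 2.
Step 3 — with total size 5, 3 blocks, and largest block 2, the block sizes (in nonincreasing order) are [2, 2, 1].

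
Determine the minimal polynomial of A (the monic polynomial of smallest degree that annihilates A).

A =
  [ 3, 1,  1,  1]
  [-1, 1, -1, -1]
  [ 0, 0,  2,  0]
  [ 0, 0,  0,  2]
x^2 - 4*x + 4

The characteristic polynomial is χ_A(x) = (x - 2)^4, so the eigenvalues are known. The minimal polynomial is
  m_A(x) = Π_λ (x − λ)^{k_λ}
where k_λ is the size of the *largest* Jordan block for λ (equivalently, the smallest k with (A − λI)^k v = 0 for every generalised eigenvector v of λ).

  λ = 2: largest Jordan block has size 2, contributing (x − 2)^2

So m_A(x) = (x - 2)^2 = x^2 - 4*x + 4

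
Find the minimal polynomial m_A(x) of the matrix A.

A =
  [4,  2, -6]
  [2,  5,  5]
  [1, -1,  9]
x^3 - 18*x^2 + 108*x - 216

The characteristic polynomial is χ_A(x) = (x - 6)^3, so the eigenvalues are known. The minimal polynomial is
  m_A(x) = Π_λ (x − λ)^{k_λ}
where k_λ is the size of the *largest* Jordan block for λ (equivalently, the smallest k with (A − λI)^k v = 0 for every generalised eigenvector v of λ).

  λ = 6: largest Jordan block has size 3, contributing (x − 6)^3

So m_A(x) = (x - 6)^3 = x^3 - 18*x^2 + 108*x - 216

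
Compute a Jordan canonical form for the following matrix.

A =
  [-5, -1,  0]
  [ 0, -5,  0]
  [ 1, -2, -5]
J_3(-5)

The characteristic polynomial is
  det(x·I − A) = x^3 + 15*x^2 + 75*x + 125 = (x + 5)^3

Eigenvalues and multiplicities (the geometric multiplicity of λ is n − rank(A − λI), which equals the number of Jordan blocks for λ):
  λ = -5: algebraic multiplicity = 3, geometric multiplicity = 1

Determining the block sizes for each eigenvalue:
  λ = -5: one block (gm = 1), so the single block has size am = 3 → block sizes [3]

Assembling the blocks gives a Jordan form
J =
  [-5,  1,  0]
  [ 0, -5,  1]
  [ 0,  0, -5]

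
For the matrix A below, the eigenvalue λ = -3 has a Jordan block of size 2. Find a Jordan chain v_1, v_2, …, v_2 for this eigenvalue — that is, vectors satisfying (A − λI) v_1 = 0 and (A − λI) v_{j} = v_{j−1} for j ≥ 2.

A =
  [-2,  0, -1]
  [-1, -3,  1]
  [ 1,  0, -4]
A Jordan chain for λ = -3 of length 2:
v_1 = (1, -1, 1)ᵀ
v_2 = (1, 0, 0)ᵀ

Let N = A − (-3)·I. We want v_2 with N^2 v_2 = 0 but N^1 v_2 ≠ 0; then v_{j-1} := N · v_j for j = 2, …, 2.

Pick v_2 = (1, 0, 0)ᵀ.
Then v_1 = N · v_2 = (1, -1, 1)ᵀ.

Sanity check: (A − (-3)·I) v_1 = (0, 0, 0)ᵀ = 0. ✓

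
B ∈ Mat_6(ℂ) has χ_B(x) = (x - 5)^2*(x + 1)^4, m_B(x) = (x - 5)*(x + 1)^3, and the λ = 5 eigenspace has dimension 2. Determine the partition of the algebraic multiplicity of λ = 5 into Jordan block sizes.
Block sizes for λ = 5: [1, 1]

Step 1 — from the characteristic polynomial, algebraic multiplicity of λ = 5 is 2. From dim ker(B − (5)·I) = 2, there are exactly 2 Jordan blocks for λ = 5.
Step 2 — from the minimal polynomial, the factor (x − 5) tells us the largest block for λ = 5 has size 1.
Step 3 — with total size 2, 2 blocks, and largest block 1, the block sizes (in nonincreasing order) are [1, 1].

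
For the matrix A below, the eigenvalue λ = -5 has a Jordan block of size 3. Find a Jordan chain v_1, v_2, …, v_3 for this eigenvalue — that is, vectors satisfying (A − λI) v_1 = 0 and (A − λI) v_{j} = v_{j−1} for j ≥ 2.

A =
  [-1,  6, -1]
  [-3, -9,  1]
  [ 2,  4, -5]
A Jordan chain for λ = -5 of length 3:
v_1 = (-4, 2, -4)ᵀ
v_2 = (4, -3, 2)ᵀ
v_3 = (1, 0, 0)ᵀ

Let N = A − (-5)·I. We want v_3 with N^3 v_3 = 0 but N^2 v_3 ≠ 0; then v_{j-1} := N · v_j for j = 3, …, 2.

Pick v_3 = (1, 0, 0)ᵀ.
Then v_2 = N · v_3 = (4, -3, 2)ᵀ.
Then v_1 = N · v_2 = (-4, 2, -4)ᵀ.

Sanity check: (A − (-5)·I) v_1 = (0, 0, 0)ᵀ = 0. ✓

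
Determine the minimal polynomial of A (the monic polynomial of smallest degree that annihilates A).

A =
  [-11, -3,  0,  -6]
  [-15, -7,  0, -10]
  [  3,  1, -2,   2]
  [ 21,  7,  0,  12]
x^2 + 4*x + 4

The characteristic polynomial is χ_A(x) = (x + 2)^4, so the eigenvalues are known. The minimal polynomial is
  m_A(x) = Π_λ (x − λ)^{k_λ}
where k_λ is the size of the *largest* Jordan block for λ (equivalently, the smallest k with (A − λI)^k v = 0 for every generalised eigenvector v of λ).

  λ = -2: largest Jordan block has size 2, contributing (x + 2)^2

So m_A(x) = (x + 2)^2 = x^2 + 4*x + 4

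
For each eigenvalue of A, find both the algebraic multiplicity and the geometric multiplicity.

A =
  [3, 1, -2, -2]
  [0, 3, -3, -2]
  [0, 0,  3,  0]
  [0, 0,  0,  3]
λ = 3: alg = 4, geom = 2

Step 1 — factor the characteristic polynomial to read off the algebraic multiplicities:
  χ_A(x) = (x - 3)^4

Step 2 — compute geometric multiplicities via the rank-nullity identity g(λ) = n − rank(A − λI):
  rank(A − (3)·I) = 2, so dim ker(A − (3)·I) = n − 2 = 2

Summary:
  λ = 3: algebraic multiplicity = 4, geometric multiplicity = 2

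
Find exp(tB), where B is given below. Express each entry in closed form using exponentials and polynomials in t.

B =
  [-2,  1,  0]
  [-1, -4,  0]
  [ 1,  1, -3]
e^{tB} =
  [t*exp(-3*t) + exp(-3*t), t*exp(-3*t), 0]
  [-t*exp(-3*t), -t*exp(-3*t) + exp(-3*t), 0]
  [t*exp(-3*t), t*exp(-3*t), exp(-3*t)]

Strategy: write B = P · J · P⁻¹ where J is a Jordan canonical form, so e^{tB} = P · e^{tJ} · P⁻¹, and e^{tJ} can be computed block-by-block.

B has Jordan form
J =
  [-3,  1,  0]
  [ 0, -3,  0]
  [ 0,  0, -3]
(up to reordering of blocks).

Per-block formulas:
  For a 2×2 Jordan block J_2(-3): exp(t · J_2(-3)) = e^(-3t)·(I + t·N), where N is the 2×2 nilpotent shift.
  For a 1×1 block at λ = -3: exp(t · [-3]) = [e^(-3t)].

After assembling e^{tJ} and conjugating by P, we get:

e^{tB} =
  [t*exp(-3*t) + exp(-3*t), t*exp(-3*t), 0]
  [-t*exp(-3*t), -t*exp(-3*t) + exp(-3*t), 0]
  [t*exp(-3*t), t*exp(-3*t), exp(-3*t)]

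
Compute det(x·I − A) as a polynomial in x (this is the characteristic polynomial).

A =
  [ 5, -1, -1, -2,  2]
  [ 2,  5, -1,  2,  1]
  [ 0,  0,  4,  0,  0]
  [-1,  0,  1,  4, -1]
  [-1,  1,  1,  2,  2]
x^5 - 20*x^4 + 160*x^3 - 640*x^2 + 1280*x - 1024

Expanding det(x·I − A) (e.g. by cofactor expansion or by noting that A is similar to its Jordan form J, which has the same characteristic polynomial as A) gives
  χ_A(x) = x^5 - 20*x^4 + 160*x^3 - 640*x^2 + 1280*x - 1024
which factors as (x - 4)^5. The eigenvalues (with algebraic multiplicities) are λ = 4 with multiplicity 5.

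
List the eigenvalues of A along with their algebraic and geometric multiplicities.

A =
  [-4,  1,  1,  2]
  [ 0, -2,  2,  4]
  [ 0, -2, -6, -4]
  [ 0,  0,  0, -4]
λ = -4: alg = 4, geom = 3

Step 1 — factor the characteristic polynomial to read off the algebraic multiplicities:
  χ_A(x) = (x + 4)^4

Step 2 — compute geometric multiplicities via the rank-nullity identity g(λ) = n − rank(A − λI):
  rank(A − (-4)·I) = 1, so dim ker(A − (-4)·I) = n − 1 = 3

Summary:
  λ = -4: algebraic multiplicity = 4, geometric multiplicity = 3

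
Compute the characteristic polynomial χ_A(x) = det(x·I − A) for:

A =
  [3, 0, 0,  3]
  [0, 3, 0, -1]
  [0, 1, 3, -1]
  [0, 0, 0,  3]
x^4 - 12*x^3 + 54*x^2 - 108*x + 81

Expanding det(x·I − A) (e.g. by cofactor expansion or by noting that A is similar to its Jordan form J, which has the same characteristic polynomial as A) gives
  χ_A(x) = x^4 - 12*x^3 + 54*x^2 - 108*x + 81
which factors as (x - 3)^4. The eigenvalues (with algebraic multiplicities) are λ = 3 with multiplicity 4.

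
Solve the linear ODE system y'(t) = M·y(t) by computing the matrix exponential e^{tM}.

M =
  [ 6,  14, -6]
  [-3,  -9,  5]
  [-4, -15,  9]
e^{tM} =
  [-t^2*exp(2*t) + 4*t*exp(2*t) + exp(2*t), -4*t^2*exp(2*t) + 14*t*exp(2*t), 2*t^2*exp(2*t) - 6*t*exp(2*t)]
  [t^2*exp(2*t)/2 - 3*t*exp(2*t), 2*t^2*exp(2*t) - 11*t*exp(2*t) + exp(2*t), -t^2*exp(2*t) + 5*t*exp(2*t)]
  [t^2*exp(2*t)/2 - 4*t*exp(2*t), 2*t^2*exp(2*t) - 15*t*exp(2*t), -t^2*exp(2*t) + 7*t*exp(2*t) + exp(2*t)]

Strategy: write M = P · J · P⁻¹ where J is a Jordan canonical form, so e^{tM} = P · e^{tJ} · P⁻¹, and e^{tJ} can be computed block-by-block.

M has Jordan form
J =
  [2, 1, 0]
  [0, 2, 1]
  [0, 0, 2]
(up to reordering of blocks).

Per-block formulas:
  For a 3×3 Jordan block J_3(2): exp(t · J_3(2)) = e^(2t)·(I + t·N + (t^2/2)·N^2), where N is the 3×3 nilpotent shift.

After assembling e^{tJ} and conjugating by P, we get:

e^{tM} =
  [-t^2*exp(2*t) + 4*t*exp(2*t) + exp(2*t), -4*t^2*exp(2*t) + 14*t*exp(2*t), 2*t^2*exp(2*t) - 6*t*exp(2*t)]
  [t^2*exp(2*t)/2 - 3*t*exp(2*t), 2*t^2*exp(2*t) - 11*t*exp(2*t) + exp(2*t), -t^2*exp(2*t) + 5*t*exp(2*t)]
  [t^2*exp(2*t)/2 - 4*t*exp(2*t), 2*t^2*exp(2*t) - 15*t*exp(2*t), -t^2*exp(2*t) + 7*t*exp(2*t) + exp(2*t)]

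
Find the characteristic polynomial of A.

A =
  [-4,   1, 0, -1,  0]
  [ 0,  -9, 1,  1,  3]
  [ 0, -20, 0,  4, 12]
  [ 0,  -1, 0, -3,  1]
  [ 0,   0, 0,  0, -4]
x^5 + 20*x^4 + 160*x^3 + 640*x^2 + 1280*x + 1024

Expanding det(x·I − A) (e.g. by cofactor expansion or by noting that A is similar to its Jordan form J, which has the same characteristic polynomial as A) gives
  χ_A(x) = x^5 + 20*x^4 + 160*x^3 + 640*x^2 + 1280*x + 1024
which factors as (x + 4)^5. The eigenvalues (with algebraic multiplicities) are λ = -4 with multiplicity 5.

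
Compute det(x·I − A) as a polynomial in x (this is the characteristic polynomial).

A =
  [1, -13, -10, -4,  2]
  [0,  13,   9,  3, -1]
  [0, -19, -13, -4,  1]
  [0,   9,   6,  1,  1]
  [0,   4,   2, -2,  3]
x^5 - 5*x^4 + 10*x^3 - 10*x^2 + 5*x - 1

Expanding det(x·I − A) (e.g. by cofactor expansion or by noting that A is similar to its Jordan form J, which has the same characteristic polynomial as A) gives
  χ_A(x) = x^5 - 5*x^4 + 10*x^3 - 10*x^2 + 5*x - 1
which factors as (x - 1)^5. The eigenvalues (with algebraic multiplicities) are λ = 1 with multiplicity 5.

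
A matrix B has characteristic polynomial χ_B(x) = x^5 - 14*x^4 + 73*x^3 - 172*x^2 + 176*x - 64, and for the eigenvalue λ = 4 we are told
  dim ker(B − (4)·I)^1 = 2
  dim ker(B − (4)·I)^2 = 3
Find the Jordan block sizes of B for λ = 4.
Block sizes for λ = 4: [2, 1]

From the dimensions of kernels of powers, the number of Jordan blocks of size at least j is d_j − d_{j−1} where d_j = dim ker(N^j) (with d_0 = 0). Computing the differences gives [2, 1].
The number of blocks of size exactly k is (#blocks of size ≥ k) − (#blocks of size ≥ k + 1), so the partition is: 1 block(s) of size 1, 1 block(s) of size 2.
In nonincreasing order the block sizes are [2, 1].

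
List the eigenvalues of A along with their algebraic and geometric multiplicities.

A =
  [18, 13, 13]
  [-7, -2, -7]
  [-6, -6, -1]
λ = 5: alg = 3, geom = 2

Step 1 — factor the characteristic polynomial to read off the algebraic multiplicities:
  χ_A(x) = (x - 5)^3

Step 2 — compute geometric multiplicities via the rank-nullity identity g(λ) = n − rank(A − λI):
  rank(A − (5)·I) = 1, so dim ker(A − (5)·I) = n − 1 = 2

Summary:
  λ = 5: algebraic multiplicity = 3, geometric multiplicity = 2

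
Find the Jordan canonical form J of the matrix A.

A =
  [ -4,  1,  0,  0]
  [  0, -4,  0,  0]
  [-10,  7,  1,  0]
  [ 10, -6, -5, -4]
J_2(-4) ⊕ J_1(-4) ⊕ J_1(1)

The characteristic polynomial is
  det(x·I − A) = x^4 + 11*x^3 + 36*x^2 + 16*x - 64 = (x - 1)*(x + 4)^3

Eigenvalues and multiplicities (the geometric multiplicity of λ is n − rank(A − λI), which equals the number of Jordan blocks for λ):
  λ = -4: algebraic multiplicity = 3, geometric multiplicity = 2
  λ = 1: algebraic multiplicity = 1, geometric multiplicity = 1

Determining the block sizes for each eigenvalue:
  λ = -4: 2 blocks summing to 3 forces exactly one block of size 2 and the rest size 1 → block sizes [2, 1]
  λ = 1: one block (gm = 1), so the single block has size am = 1 → block sizes [1]

Assembling the blocks gives a Jordan form
J =
  [-4,  1,  0, 0]
  [ 0, -4,  0, 0]
  [ 0,  0, -4, 0]
  [ 0,  0,  0, 1]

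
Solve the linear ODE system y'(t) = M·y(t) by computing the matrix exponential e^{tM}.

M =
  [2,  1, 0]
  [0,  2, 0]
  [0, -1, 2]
e^{tM} =
  [exp(2*t), t*exp(2*t), 0]
  [0, exp(2*t), 0]
  [0, -t*exp(2*t), exp(2*t)]

Strategy: write M = P · J · P⁻¹ where J is a Jordan canonical form, so e^{tM} = P · e^{tJ} · P⁻¹, and e^{tJ} can be computed block-by-block.

M has Jordan form
J =
  [2, 1, 0]
  [0, 2, 0]
  [0, 0, 2]
(up to reordering of blocks).

Per-block formulas:
  For a 2×2 Jordan block J_2(2): exp(t · J_2(2)) = e^(2t)·(I + t·N), where N is the 2×2 nilpotent shift.
  For a 1×1 block at λ = 2: exp(t · [2]) = [e^(2t)].

After assembling e^{tJ} and conjugating by P, we get:

e^{tM} =
  [exp(2*t), t*exp(2*t), 0]
  [0, exp(2*t), 0]
  [0, -t*exp(2*t), exp(2*t)]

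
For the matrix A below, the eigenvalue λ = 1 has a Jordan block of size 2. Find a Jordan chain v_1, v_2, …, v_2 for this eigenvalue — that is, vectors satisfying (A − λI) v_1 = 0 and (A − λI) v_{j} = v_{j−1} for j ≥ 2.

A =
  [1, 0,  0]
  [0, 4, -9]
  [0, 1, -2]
A Jordan chain for λ = 1 of length 2:
v_1 = (0, 3, 1)ᵀ
v_2 = (0, 1, 0)ᵀ

Let N = A − (1)·I. We want v_2 with N^2 v_2 = 0 but N^1 v_2 ≠ 0; then v_{j-1} := N · v_j for j = 2, …, 2.

Pick v_2 = (0, 1, 0)ᵀ.
Then v_1 = N · v_2 = (0, 3, 1)ᵀ.

Sanity check: (A − (1)·I) v_1 = (0, 0, 0)ᵀ = 0. ✓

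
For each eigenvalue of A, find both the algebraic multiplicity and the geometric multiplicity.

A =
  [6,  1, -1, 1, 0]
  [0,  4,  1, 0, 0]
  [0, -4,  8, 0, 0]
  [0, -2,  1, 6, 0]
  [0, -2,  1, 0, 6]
λ = 6: alg = 5, geom = 3

Step 1 — factor the characteristic polynomial to read off the algebraic multiplicities:
  χ_A(x) = (x - 6)^5

Step 2 — compute geometric multiplicities via the rank-nullity identity g(λ) = n − rank(A − λI):
  rank(A − (6)·I) = 2, so dim ker(A − (6)·I) = n − 2 = 3

Summary:
  λ = 6: algebraic multiplicity = 5, geometric multiplicity = 3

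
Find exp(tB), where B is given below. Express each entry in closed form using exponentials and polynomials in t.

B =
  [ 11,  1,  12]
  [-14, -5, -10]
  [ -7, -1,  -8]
e^{tB} =
  [2*exp(4*t) - exp(-3*t), t*exp(-3*t), -2*t*exp(-3*t) + 2*exp(4*t) - 2*exp(-3*t)]
  [-2*exp(4*t) + 2*exp(-3*t), -2*t*exp(-3*t) + exp(-3*t), 4*t*exp(-3*t) - 2*exp(4*t) + 2*exp(-3*t)]
  [-exp(4*t) + exp(-3*t), -t*exp(-3*t), 2*t*exp(-3*t) - exp(4*t) + 2*exp(-3*t)]

Strategy: write B = P · J · P⁻¹ where J is a Jordan canonical form, so e^{tB} = P · e^{tJ} · P⁻¹, and e^{tJ} can be computed block-by-block.

B has Jordan form
J =
  [-3,  1, 0]
  [ 0, -3, 0]
  [ 0,  0, 4]
(up to reordering of blocks).

Per-block formulas:
  For a 1×1 block at λ = 4: exp(t · [4]) = [e^(4t)].
  For a 2×2 Jordan block J_2(-3): exp(t · J_2(-3)) = e^(-3t)·(I + t·N), where N is the 2×2 nilpotent shift.

After assembling e^{tJ} and conjugating by P, we get:

e^{tB} =
  [2*exp(4*t) - exp(-3*t), t*exp(-3*t), -2*t*exp(-3*t) + 2*exp(4*t) - 2*exp(-3*t)]
  [-2*exp(4*t) + 2*exp(-3*t), -2*t*exp(-3*t) + exp(-3*t), 4*t*exp(-3*t) - 2*exp(4*t) + 2*exp(-3*t)]
  [-exp(4*t) + exp(-3*t), -t*exp(-3*t), 2*t*exp(-3*t) - exp(4*t) + 2*exp(-3*t)]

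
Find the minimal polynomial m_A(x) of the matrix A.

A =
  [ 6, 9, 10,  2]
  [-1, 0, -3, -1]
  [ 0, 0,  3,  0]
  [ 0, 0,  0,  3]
x^3 - 9*x^2 + 27*x - 27

The characteristic polynomial is χ_A(x) = (x - 3)^4, so the eigenvalues are known. The minimal polynomial is
  m_A(x) = Π_λ (x − λ)^{k_λ}
where k_λ is the size of the *largest* Jordan block for λ (equivalently, the smallest k with (A − λI)^k v = 0 for every generalised eigenvector v of λ).

  λ = 3: largest Jordan block has size 3, contributing (x − 3)^3

So m_A(x) = (x - 3)^3 = x^3 - 9*x^2 + 27*x - 27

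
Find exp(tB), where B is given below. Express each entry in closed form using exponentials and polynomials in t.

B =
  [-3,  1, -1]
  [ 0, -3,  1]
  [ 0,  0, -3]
e^{tB} =
  [exp(-3*t), t*exp(-3*t), t^2*exp(-3*t)/2 - t*exp(-3*t)]
  [0, exp(-3*t), t*exp(-3*t)]
  [0, 0, exp(-3*t)]

Strategy: write B = P · J · P⁻¹ where J is a Jordan canonical form, so e^{tB} = P · e^{tJ} · P⁻¹, and e^{tJ} can be computed block-by-block.

B has Jordan form
J =
  [-3,  1,  0]
  [ 0, -3,  1]
  [ 0,  0, -3]
(up to reordering of blocks).

Per-block formulas:
  For a 3×3 Jordan block J_3(-3): exp(t · J_3(-3)) = e^(-3t)·(I + t·N + (t^2/2)·N^2), where N is the 3×3 nilpotent shift.

After assembling e^{tJ} and conjugating by P, we get:

e^{tB} =
  [exp(-3*t), t*exp(-3*t), t^2*exp(-3*t)/2 - t*exp(-3*t)]
  [0, exp(-3*t), t*exp(-3*t)]
  [0, 0, exp(-3*t)]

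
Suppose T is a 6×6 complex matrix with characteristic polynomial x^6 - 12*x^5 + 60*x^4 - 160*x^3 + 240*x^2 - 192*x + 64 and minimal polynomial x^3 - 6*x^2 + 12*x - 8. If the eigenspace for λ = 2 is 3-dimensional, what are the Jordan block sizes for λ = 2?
Block sizes for λ = 2: [3, 2, 1]

Step 1 — from the characteristic polynomial, algebraic multiplicity of λ = 2 is 6. From dim ker(T − (2)·I) = 3, there are exactly 3 Jordan blocks for λ = 2.
Step 2 — from the minimal polynomial, the factor (x − 2)^3 tells us the largest block for λ = 2 has size 3.
Step 3 — with total size 6, 3 blocks, and largest block 3, the block sizes (in nonincreasing order) are [3, 2, 1].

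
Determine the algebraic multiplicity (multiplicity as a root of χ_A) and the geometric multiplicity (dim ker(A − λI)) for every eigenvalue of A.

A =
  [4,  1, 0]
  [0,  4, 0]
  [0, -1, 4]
λ = 4: alg = 3, geom = 2

Step 1 — factor the characteristic polynomial to read off the algebraic multiplicities:
  χ_A(x) = (x - 4)^3

Step 2 — compute geometric multiplicities via the rank-nullity identity g(λ) = n − rank(A − λI):
  rank(A − (4)·I) = 1, so dim ker(A − (4)·I) = n − 1 = 2

Summary:
  λ = 4: algebraic multiplicity = 3, geometric multiplicity = 2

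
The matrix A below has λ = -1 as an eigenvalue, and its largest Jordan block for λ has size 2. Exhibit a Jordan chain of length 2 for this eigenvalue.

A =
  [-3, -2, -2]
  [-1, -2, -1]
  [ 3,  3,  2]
A Jordan chain for λ = -1 of length 2:
v_1 = (-2, -1, 3)ᵀ
v_2 = (1, 0, 0)ᵀ

Let N = A − (-1)·I. We want v_2 with N^2 v_2 = 0 but N^1 v_2 ≠ 0; then v_{j-1} := N · v_j for j = 2, …, 2.

Pick v_2 = (1, 0, 0)ᵀ.
Then v_1 = N · v_2 = (-2, -1, 3)ᵀ.

Sanity check: (A − (-1)·I) v_1 = (0, 0, 0)ᵀ = 0. ✓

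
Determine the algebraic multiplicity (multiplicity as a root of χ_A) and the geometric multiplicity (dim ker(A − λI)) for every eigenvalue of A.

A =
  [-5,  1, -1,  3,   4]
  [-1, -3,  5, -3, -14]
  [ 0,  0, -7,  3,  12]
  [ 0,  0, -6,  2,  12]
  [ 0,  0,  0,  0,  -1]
λ = -4: alg = 3, geom = 2; λ = -1: alg = 2, geom = 2

Step 1 — factor the characteristic polynomial to read off the algebraic multiplicities:
  χ_A(x) = (x + 1)^2*(x + 4)^3

Step 2 — compute geometric multiplicities via the rank-nullity identity g(λ) = n − rank(A − λI):
  rank(A − (-4)·I) = 3, so dim ker(A − (-4)·I) = n − 3 = 2
  rank(A − (-1)·I) = 3, so dim ker(A − (-1)·I) = n − 3 = 2

Summary:
  λ = -4: algebraic multiplicity = 3, geometric multiplicity = 2
  λ = -1: algebraic multiplicity = 2, geometric multiplicity = 2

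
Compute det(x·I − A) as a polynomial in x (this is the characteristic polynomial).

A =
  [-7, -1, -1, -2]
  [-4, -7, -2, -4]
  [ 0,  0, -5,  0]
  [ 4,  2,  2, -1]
x^4 + 20*x^3 + 150*x^2 + 500*x + 625

Expanding det(x·I − A) (e.g. by cofactor expansion or by noting that A is similar to its Jordan form J, which has the same characteristic polynomial as A) gives
  χ_A(x) = x^4 + 20*x^3 + 150*x^2 + 500*x + 625
which factors as (x + 5)^4. The eigenvalues (with algebraic multiplicities) are λ = -5 with multiplicity 4.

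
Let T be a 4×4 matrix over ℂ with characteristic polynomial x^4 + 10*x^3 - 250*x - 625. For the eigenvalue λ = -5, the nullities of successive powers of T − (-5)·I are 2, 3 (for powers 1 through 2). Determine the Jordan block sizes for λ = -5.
Block sizes for λ = -5: [2, 1]

From the dimensions of kernels of powers, the number of Jordan blocks of size at least j is d_j − d_{j−1} where d_j = dim ker(N^j) (with d_0 = 0). Computing the differences gives [2, 1].
The number of blocks of size exactly k is (#blocks of size ≥ k) − (#blocks of size ≥ k + 1), so the partition is: 1 block(s) of size 1, 1 block(s) of size 2.
In nonincreasing order the block sizes are [2, 1].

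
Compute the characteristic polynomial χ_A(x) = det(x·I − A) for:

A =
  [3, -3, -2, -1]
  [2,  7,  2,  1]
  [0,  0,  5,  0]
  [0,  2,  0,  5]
x^4 - 20*x^3 + 150*x^2 - 500*x + 625

Expanding det(x·I − A) (e.g. by cofactor expansion or by noting that A is similar to its Jordan form J, which has the same characteristic polynomial as A) gives
  χ_A(x) = x^4 - 20*x^3 + 150*x^2 - 500*x + 625
which factors as (x - 5)^4. The eigenvalues (with algebraic multiplicities) are λ = 5 with multiplicity 4.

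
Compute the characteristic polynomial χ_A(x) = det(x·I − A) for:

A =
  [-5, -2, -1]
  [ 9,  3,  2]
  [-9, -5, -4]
x^3 + 6*x^2 + 12*x + 8

Expanding det(x·I − A) (e.g. by cofactor expansion or by noting that A is similar to its Jordan form J, which has the same characteristic polynomial as A) gives
  χ_A(x) = x^3 + 6*x^2 + 12*x + 8
which factors as (x + 2)^3. The eigenvalues (with algebraic multiplicities) are λ = -2 with multiplicity 3.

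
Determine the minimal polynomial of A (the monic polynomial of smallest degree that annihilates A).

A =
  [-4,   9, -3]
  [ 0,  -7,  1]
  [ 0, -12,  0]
x^2 + 7*x + 12

The characteristic polynomial is χ_A(x) = (x + 3)*(x + 4)^2, so the eigenvalues are known. The minimal polynomial is
  m_A(x) = Π_λ (x − λ)^{k_λ}
where k_λ is the size of the *largest* Jordan block for λ (equivalently, the smallest k with (A − λI)^k v = 0 for every generalised eigenvector v of λ).

  λ = -4: largest Jordan block has size 1, contributing (x + 4)
  λ = -3: largest Jordan block has size 1, contributing (x + 3)

So m_A(x) = (x + 3)*(x + 4) = x^2 + 7*x + 12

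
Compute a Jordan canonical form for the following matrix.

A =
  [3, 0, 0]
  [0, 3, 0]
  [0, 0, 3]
J_1(3) ⊕ J_1(3) ⊕ J_1(3)

The characteristic polynomial is
  det(x·I − A) = x^3 - 9*x^2 + 27*x - 27 = (x - 3)^3

Eigenvalues and multiplicities (the geometric multiplicity of λ is n − rank(A − λI), which equals the number of Jordan blocks for λ):
  λ = 3: algebraic multiplicity = 3, geometric multiplicity = 3

Determining the block sizes for each eigenvalue:
  λ = 3: gm = am = 3, so every block has size 1 → block sizes [1, 1, 1]

Assembling the blocks gives a Jordan form
J =
  [3, 0, 0]
  [0, 3, 0]
  [0, 0, 3]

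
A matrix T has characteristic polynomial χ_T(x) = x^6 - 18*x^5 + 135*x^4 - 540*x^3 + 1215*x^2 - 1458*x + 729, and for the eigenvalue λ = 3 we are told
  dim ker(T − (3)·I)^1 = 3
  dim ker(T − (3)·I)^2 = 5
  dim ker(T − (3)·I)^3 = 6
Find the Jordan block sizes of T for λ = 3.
Block sizes for λ = 3: [3, 2, 1]

From the dimensions of kernels of powers, the number of Jordan blocks of size at least j is d_j − d_{j−1} where d_j = dim ker(N^j) (with d_0 = 0). Computing the differences gives [3, 2, 1].
The number of blocks of size exactly k is (#blocks of size ≥ k) − (#blocks of size ≥ k + 1), so the partition is: 1 block(s) of size 1, 1 block(s) of size 2, 1 block(s) of size 3.
In nonincreasing order the block sizes are [3, 2, 1].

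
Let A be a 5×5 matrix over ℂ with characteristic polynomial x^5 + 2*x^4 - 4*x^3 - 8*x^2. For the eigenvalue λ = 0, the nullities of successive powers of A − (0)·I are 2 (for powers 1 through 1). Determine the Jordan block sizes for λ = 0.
Block sizes for λ = 0: [1, 1]

From the dimensions of kernels of powers, the number of Jordan blocks of size at least j is d_j − d_{j−1} where d_j = dim ker(N^j) (with d_0 = 0). Computing the differences gives [2].
The number of blocks of size exactly k is (#blocks of size ≥ k) − (#blocks of size ≥ k + 1), so the partition is: 2 block(s) of size 1.
In nonincreasing order the block sizes are [1, 1].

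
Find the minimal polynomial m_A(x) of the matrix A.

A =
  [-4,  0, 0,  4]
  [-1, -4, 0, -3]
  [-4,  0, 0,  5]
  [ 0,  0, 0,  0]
x^4 + 8*x^3 + 16*x^2

The characteristic polynomial is χ_A(x) = x^2*(x + 4)^2, so the eigenvalues are known. The minimal polynomial is
  m_A(x) = Π_λ (x − λ)^{k_λ}
where k_λ is the size of the *largest* Jordan block for λ (equivalently, the smallest k with (A − λI)^k v = 0 for every generalised eigenvector v of λ).

  λ = -4: largest Jordan block has size 2, contributing (x + 4)^2
  λ = 0: largest Jordan block has size 2, contributing (x − 0)^2

So m_A(x) = x^2*(x + 4)^2 = x^4 + 8*x^3 + 16*x^2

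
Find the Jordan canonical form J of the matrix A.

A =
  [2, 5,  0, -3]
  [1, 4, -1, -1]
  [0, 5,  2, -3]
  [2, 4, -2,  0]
J_3(2) ⊕ J_1(2)

The characteristic polynomial is
  det(x·I − A) = x^4 - 8*x^3 + 24*x^2 - 32*x + 16 = (x - 2)^4

Eigenvalues and multiplicities (the geometric multiplicity of λ is n − rank(A − λI), which equals the number of Jordan blocks for λ):
  λ = 2: algebraic multiplicity = 4, geometric multiplicity = 2

Determining the block sizes for each eigenvalue:
  λ = 2: with am = 4 and gm = 2, the partition is not yet determined (e.g. several partitions of 4 into 2 parts exist). Let N = A − (2)·I. Computing rank(N^1) = 2, rank(N^2) = 1, rank(N^3) = 0; the number of blocks of size ≥ j is rank(N^{j−1}) − rank(N^j), giving [2, 1, 1]. So we have 1 block(s) of size 3, 1 block(s) of size 1 → block sizes [3, 1]

Assembling the blocks gives a Jordan form
J =
  [2, 1, 0, 0]
  [0, 2, 1, 0]
  [0, 0, 2, 0]
  [0, 0, 0, 2]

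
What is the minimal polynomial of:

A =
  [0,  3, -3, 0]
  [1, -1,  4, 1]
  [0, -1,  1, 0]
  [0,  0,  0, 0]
x^3

The characteristic polynomial is χ_A(x) = x^4, so the eigenvalues are known. The minimal polynomial is
  m_A(x) = Π_λ (x − λ)^{k_λ}
where k_λ is the size of the *largest* Jordan block for λ (equivalently, the smallest k with (A − λI)^k v = 0 for every generalised eigenvector v of λ).

  λ = 0: largest Jordan block has size 3, contributing (x − 0)^3

So m_A(x) = x^3 = x^3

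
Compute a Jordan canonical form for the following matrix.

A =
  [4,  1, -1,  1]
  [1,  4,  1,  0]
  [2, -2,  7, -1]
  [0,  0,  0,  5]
J_2(5) ⊕ J_2(5)

The characteristic polynomial is
  det(x·I − A) = x^4 - 20*x^3 + 150*x^2 - 500*x + 625 = (x - 5)^4

Eigenvalues and multiplicities (the geometric multiplicity of λ is n − rank(A − λI), which equals the number of Jordan blocks for λ):
  λ = 5: algebraic multiplicity = 4, geometric multiplicity = 2

Determining the block sizes for each eigenvalue:
  λ = 5: with am = 4 and gm = 2, the partition is not yet determined (e.g. several partitions of 4 into 2 parts exist). Let N = A − (5)·I. Computing rank(N^1) = 2, rank(N^2) = 0; the number of blocks of size ≥ j is rank(N^{j−1}) − rank(N^j), giving [2, 2]. So we have 2 block(s) of size 2 → block sizes [2, 2]

Assembling the blocks gives a Jordan form
J =
  [5, 1, 0, 0]
  [0, 5, 0, 0]
  [0, 0, 5, 1]
  [0, 0, 0, 5]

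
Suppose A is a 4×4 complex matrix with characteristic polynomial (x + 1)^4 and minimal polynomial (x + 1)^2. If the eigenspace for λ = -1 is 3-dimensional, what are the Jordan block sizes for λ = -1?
Block sizes for λ = -1: [2, 1, 1]

Step 1 — from the characteristic polynomial, algebraic multiplicity of λ = -1 is 4. From dim ker(A − (-1)·I) = 3, there are exactly 3 Jordan blocks for λ = -1.
Step 2 — from the minimal polynomial, the factor (x + 1)^2 tells us the largest block for λ = -1 has size 2.
Step 3 — with total size 4, 3 blocks, and largest block 2, the block sizes (in nonincreasing order) are [2, 1, 1].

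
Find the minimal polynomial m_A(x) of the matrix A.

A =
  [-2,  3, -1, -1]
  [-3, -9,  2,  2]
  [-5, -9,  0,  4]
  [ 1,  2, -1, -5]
x^3 + 12*x^2 + 48*x + 64

The characteristic polynomial is χ_A(x) = (x + 4)^4, so the eigenvalues are known. The minimal polynomial is
  m_A(x) = Π_λ (x − λ)^{k_λ}
where k_λ is the size of the *largest* Jordan block for λ (equivalently, the smallest k with (A − λI)^k v = 0 for every generalised eigenvector v of λ).

  λ = -4: largest Jordan block has size 3, contributing (x + 4)^3

So m_A(x) = (x + 4)^3 = x^3 + 12*x^2 + 48*x + 64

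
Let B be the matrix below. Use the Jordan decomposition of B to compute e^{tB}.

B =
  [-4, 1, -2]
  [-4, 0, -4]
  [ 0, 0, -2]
e^{tB} =
  [-2*t*exp(-2*t) + exp(-2*t), t*exp(-2*t), -2*t*exp(-2*t)]
  [-4*t*exp(-2*t), 2*t*exp(-2*t) + exp(-2*t), -4*t*exp(-2*t)]
  [0, 0, exp(-2*t)]

Strategy: write B = P · J · P⁻¹ where J is a Jordan canonical form, so e^{tB} = P · e^{tJ} · P⁻¹, and e^{tJ} can be computed block-by-block.

B has Jordan form
J =
  [-2,  1,  0]
  [ 0, -2,  0]
  [ 0,  0, -2]
(up to reordering of blocks).

Per-block formulas:
  For a 2×2 Jordan block J_2(-2): exp(t · J_2(-2)) = e^(-2t)·(I + t·N), where N is the 2×2 nilpotent shift.
  For a 1×1 block at λ = -2: exp(t · [-2]) = [e^(-2t)].

After assembling e^{tJ} and conjugating by P, we get:

e^{tB} =
  [-2*t*exp(-2*t) + exp(-2*t), t*exp(-2*t), -2*t*exp(-2*t)]
  [-4*t*exp(-2*t), 2*t*exp(-2*t) + exp(-2*t), -4*t*exp(-2*t)]
  [0, 0, exp(-2*t)]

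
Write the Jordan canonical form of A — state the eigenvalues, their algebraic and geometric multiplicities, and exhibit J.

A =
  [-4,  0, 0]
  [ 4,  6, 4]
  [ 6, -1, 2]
J_1(-4) ⊕ J_2(4)

The characteristic polynomial is
  det(x·I − A) = x^3 - 4*x^2 - 16*x + 64 = (x - 4)^2*(x + 4)

Eigenvalues and multiplicities (the geometric multiplicity of λ is n − rank(A − λI), which equals the number of Jordan blocks for λ):
  λ = -4: algebraic multiplicity = 1, geometric multiplicity = 1
  λ = 4: algebraic multiplicity = 2, geometric multiplicity = 1

Determining the block sizes for each eigenvalue:
  λ = -4: one block (gm = 1), so the single block has size am = 1 → block sizes [1]
  λ = 4: one block (gm = 1), so the single block has size am = 2 → block sizes [2]

Assembling the blocks gives a Jordan form
J =
  [-4, 0, 0]
  [ 0, 4, 1]
  [ 0, 0, 4]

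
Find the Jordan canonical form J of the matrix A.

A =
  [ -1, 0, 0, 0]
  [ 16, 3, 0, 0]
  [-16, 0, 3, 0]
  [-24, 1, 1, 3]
J_1(-1) ⊕ J_2(3) ⊕ J_1(3)

The characteristic polynomial is
  det(x·I − A) = x^4 - 8*x^3 + 18*x^2 - 27 = (x - 3)^3*(x + 1)

Eigenvalues and multiplicities (the geometric multiplicity of λ is n − rank(A − λI), which equals the number of Jordan blocks for λ):
  λ = -1: algebraic multiplicity = 1, geometric multiplicity = 1
  λ = 3: algebraic multiplicity = 3, geometric multiplicity = 2

Determining the block sizes for each eigenvalue:
  λ = -1: one block (gm = 1), so the single block has size am = 1 → block sizes [1]
  λ = 3: 2 blocks summing to 3 forces exactly one block of size 2 and the rest size 1 → block sizes [2, 1]

Assembling the blocks gives a Jordan form
J =
  [-1, 0, 0, 0]
  [ 0, 3, 1, 0]
  [ 0, 0, 3, 0]
  [ 0, 0, 0, 3]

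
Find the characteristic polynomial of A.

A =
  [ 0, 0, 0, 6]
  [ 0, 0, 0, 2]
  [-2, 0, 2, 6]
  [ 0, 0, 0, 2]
x^4 - 4*x^3 + 4*x^2

Expanding det(x·I − A) (e.g. by cofactor expansion or by noting that A is similar to its Jordan form J, which has the same characteristic polynomial as A) gives
  χ_A(x) = x^4 - 4*x^3 + 4*x^2
which factors as x^2*(x - 2)^2. The eigenvalues (with algebraic multiplicities) are λ = 0 with multiplicity 2, λ = 2 with multiplicity 2.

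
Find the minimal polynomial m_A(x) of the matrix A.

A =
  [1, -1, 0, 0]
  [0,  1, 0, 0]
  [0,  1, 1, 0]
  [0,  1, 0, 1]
x^2 - 2*x + 1

The characteristic polynomial is χ_A(x) = (x - 1)^4, so the eigenvalues are known. The minimal polynomial is
  m_A(x) = Π_λ (x − λ)^{k_λ}
where k_λ is the size of the *largest* Jordan block for λ (equivalently, the smallest k with (A − λI)^k v = 0 for every generalised eigenvector v of λ).

  λ = 1: largest Jordan block has size 2, contributing (x − 1)^2

So m_A(x) = (x - 1)^2 = x^2 - 2*x + 1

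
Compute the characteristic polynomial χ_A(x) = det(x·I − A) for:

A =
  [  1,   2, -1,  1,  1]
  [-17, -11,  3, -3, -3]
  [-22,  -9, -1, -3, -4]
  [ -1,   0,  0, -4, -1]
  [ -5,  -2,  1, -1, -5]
x^5 + 20*x^4 + 160*x^3 + 640*x^2 + 1280*x + 1024

Expanding det(x·I − A) (e.g. by cofactor expansion or by noting that A is similar to its Jordan form J, which has the same characteristic polynomial as A) gives
  χ_A(x) = x^5 + 20*x^4 + 160*x^3 + 640*x^2 + 1280*x + 1024
which factors as (x + 4)^5. The eigenvalues (with algebraic multiplicities) are λ = -4 with multiplicity 5.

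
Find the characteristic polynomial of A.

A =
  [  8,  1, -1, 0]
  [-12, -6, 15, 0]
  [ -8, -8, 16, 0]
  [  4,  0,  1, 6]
x^4 - 24*x^3 + 216*x^2 - 864*x + 1296

Expanding det(x·I − A) (e.g. by cofactor expansion or by noting that A is similar to its Jordan form J, which has the same characteristic polynomial as A) gives
  χ_A(x) = x^4 - 24*x^3 + 216*x^2 - 864*x + 1296
which factors as (x - 6)^4. The eigenvalues (with algebraic multiplicities) are λ = 6 with multiplicity 4.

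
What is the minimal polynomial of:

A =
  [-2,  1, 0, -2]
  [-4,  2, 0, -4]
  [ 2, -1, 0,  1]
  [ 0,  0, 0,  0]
x^2

The characteristic polynomial is χ_A(x) = x^4, so the eigenvalues are known. The minimal polynomial is
  m_A(x) = Π_λ (x − λ)^{k_λ}
where k_λ is the size of the *largest* Jordan block for λ (equivalently, the smallest k with (A − λI)^k v = 0 for every generalised eigenvector v of λ).

  λ = 0: largest Jordan block has size 2, contributing (x − 0)^2

So m_A(x) = x^2 = x^2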